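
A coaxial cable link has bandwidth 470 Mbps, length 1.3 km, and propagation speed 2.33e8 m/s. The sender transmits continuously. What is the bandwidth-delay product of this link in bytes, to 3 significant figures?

Propagation delay = 1300 / 233000000 = 5.5794e-06 s.
BDP = R × t_prop = 470000000 × 5.5794e-06 = 2622.32 bits.
In bytes: 2622.32/8 = 328 bytes.

328 bytes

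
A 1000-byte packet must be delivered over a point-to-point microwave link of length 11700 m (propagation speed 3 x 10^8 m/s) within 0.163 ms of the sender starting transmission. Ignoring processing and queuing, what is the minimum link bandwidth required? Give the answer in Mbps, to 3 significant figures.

64.5 Mbps

L = 8000 bits.
Propagation delay = 11700 / 300000000 = 0.039 ms.
Transmission budget = 0.163 − 0.039 = 0.124 ms.
R ≥ L / t_tx = 8000 bits / 0.000124 s = 64.5 Mbps.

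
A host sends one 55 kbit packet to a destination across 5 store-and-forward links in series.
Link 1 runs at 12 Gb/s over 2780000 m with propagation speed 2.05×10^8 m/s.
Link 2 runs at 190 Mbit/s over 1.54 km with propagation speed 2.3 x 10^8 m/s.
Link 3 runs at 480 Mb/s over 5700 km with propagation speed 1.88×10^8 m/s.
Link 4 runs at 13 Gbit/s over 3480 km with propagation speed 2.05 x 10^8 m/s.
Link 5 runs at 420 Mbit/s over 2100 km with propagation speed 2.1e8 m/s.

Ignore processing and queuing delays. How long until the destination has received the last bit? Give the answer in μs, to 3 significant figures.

71400 μs

L = 55000 bits.
Transmission delays (L/R per hop): 4.58333, 289.474, 114.583, 4.23077, 130.952 μs; sum = 543.824 μs.
Propagation delays (d/s per hop): 13561, 6.69565, 30319.1, 16975.6, 10000 μs; sum = 70862.4 μs.
End-to-end = 71400 μs.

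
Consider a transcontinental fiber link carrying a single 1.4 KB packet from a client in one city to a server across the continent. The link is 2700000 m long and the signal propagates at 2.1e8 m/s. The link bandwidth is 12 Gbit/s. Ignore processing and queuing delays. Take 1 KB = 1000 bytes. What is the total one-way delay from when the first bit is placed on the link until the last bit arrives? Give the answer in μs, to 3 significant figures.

12900 μs

L = 11200 bits.
Transmission delay = L/R = 11200 / 12000000000 = 0.933333 μs.
Propagation delay = d/s = 2700000 m / 210000000 m/s = 12857.1 μs.
Total = 12900 μs.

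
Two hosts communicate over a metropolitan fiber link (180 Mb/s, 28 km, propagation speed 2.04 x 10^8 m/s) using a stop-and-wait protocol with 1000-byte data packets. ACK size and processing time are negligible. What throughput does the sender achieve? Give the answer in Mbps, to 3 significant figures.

t_tx = L/R = 8000/180000000 = 4.44444e-05 s.
t_prop = 28000/204000000 = 0.000137255 s; RTT = 0.00027451 s.
Cycle = t_tx + RTT = 0.000318954 s.
Throughput = L / cycle = 8000 / 0.000318954 = 25.1 Mbps.

25.1 Mbps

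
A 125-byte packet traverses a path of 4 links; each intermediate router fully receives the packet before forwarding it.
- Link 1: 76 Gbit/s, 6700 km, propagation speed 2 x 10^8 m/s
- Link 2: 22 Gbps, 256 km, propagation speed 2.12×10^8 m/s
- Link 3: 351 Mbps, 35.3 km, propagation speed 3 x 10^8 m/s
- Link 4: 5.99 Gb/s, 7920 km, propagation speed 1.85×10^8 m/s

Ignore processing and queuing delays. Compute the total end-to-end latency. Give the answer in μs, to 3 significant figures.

77600 μs

L = 125 × 8 = 1000 bits.
Transmission delays (L/R per hop): 0.0131579, 0.0454545, 2.849, 0.166945 μs; sum = 3.07456 μs.
Propagation delays (d/s per hop): 33500, 1207.55, 117.667, 42810.8 μs; sum = 77636 μs.
End-to-end = 77600 μs.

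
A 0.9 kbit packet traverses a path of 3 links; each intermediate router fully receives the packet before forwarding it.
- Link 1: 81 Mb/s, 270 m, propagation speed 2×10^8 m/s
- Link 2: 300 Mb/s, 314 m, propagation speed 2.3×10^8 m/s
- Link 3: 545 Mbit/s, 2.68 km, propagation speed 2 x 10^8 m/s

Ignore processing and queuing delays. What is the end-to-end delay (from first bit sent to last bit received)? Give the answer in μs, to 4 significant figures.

31.88 μs

L = 900 bits.
Transmission delays (L/R per hop): 11.1111, 3, 1.65138 μs; sum = 15.7625 μs.
Propagation delays (d/s per hop): 1.35, 1.36522, 13.4 μs; sum = 16.1152 μs.
End-to-end = 31.88 μs.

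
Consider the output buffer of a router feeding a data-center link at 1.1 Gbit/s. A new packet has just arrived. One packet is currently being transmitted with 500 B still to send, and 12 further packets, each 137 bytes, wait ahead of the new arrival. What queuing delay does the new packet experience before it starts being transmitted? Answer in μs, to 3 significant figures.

Each queued packet: L/R = 1096/1100000000 = 0.996364 μs.
12 queued → 11.9564 μs.
Plus remaining 4000 bits of current packet: 3.63636 μs.
Queuing delay = 15.6 μs.

15.6 μs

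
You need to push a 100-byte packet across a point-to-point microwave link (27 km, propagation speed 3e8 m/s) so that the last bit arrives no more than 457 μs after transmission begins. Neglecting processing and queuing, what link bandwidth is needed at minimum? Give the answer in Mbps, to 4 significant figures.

2.180 Mbps

L = 800 bits.
Propagation delay = 27000 / 300000000 = 90 μs.
Transmission budget = 457 − 90 = 367 μs.
R ≥ L / t_tx = 800 bits / 0.000367 s = 2.180 Mbps.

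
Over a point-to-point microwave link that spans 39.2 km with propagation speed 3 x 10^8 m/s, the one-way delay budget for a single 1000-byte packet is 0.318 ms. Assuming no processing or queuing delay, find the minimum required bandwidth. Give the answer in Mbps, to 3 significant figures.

L = 8000 bits.
Propagation delay = 39200 / 300000000 = 0.130667 ms.
Transmission budget = 0.318 − 0.130667 = 0.187333 ms.
R ≥ L / t_tx = 8000 bits / 0.000187333 s = 42.7 Mbps.

42.7 Mbps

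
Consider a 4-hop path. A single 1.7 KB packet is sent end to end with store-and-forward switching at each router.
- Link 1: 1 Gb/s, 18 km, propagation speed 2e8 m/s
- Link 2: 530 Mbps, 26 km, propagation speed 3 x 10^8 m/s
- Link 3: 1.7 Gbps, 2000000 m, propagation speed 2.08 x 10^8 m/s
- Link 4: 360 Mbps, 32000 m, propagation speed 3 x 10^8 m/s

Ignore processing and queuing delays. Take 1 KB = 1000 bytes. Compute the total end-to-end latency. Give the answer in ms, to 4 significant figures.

9.984 ms

L = 13600 bits.
Transmission delays (L/R per hop): 0.0136, 0.0256604, 0.008, 0.0377778 ms; sum = 0.0850382 ms.
Propagation delays (d/s per hop): 0.09, 0.0866667, 9.61538, 0.106667 ms; sum = 9.89872 ms.
End-to-end = 9.984 ms.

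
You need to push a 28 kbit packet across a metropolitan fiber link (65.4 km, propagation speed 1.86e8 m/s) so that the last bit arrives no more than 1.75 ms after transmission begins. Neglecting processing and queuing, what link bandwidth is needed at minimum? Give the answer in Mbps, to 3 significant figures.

20.0 Mbps

Propagation delay = 65400 / 186000000 = 0.351613 ms.
Transmission budget = 1.75 − 0.351613 = 1.39839 ms.
R ≥ L / t_tx = 28000 bits / 0.00139839 s = 20.0 Mbps.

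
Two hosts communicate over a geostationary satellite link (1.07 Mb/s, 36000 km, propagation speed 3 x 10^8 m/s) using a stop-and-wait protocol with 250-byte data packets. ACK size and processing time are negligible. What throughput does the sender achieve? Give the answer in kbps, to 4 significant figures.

t_tx = L/R = 2000/1070000 = 0.00186916 s.
t_prop = 36000000/300000000 = 0.12 s; RTT = 0.24 s.
Cycle = t_tx + RTT = 0.241869 s.
Throughput = L / cycle = 2000 / 0.241869 = 8.269 kbps.

8.269 kbps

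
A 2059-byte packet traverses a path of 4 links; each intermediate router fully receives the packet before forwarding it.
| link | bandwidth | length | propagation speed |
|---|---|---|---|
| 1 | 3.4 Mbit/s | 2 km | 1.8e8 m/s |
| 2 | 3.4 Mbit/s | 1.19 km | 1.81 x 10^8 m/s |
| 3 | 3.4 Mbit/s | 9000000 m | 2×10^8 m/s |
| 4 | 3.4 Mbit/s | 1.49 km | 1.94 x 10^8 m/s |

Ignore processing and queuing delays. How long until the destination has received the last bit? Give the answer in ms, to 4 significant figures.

L = 2059 × 8 = 16472 bits.
Transmission delay per hop = L/R = 16472/3400000 = 4.84471 ms; 4 hops → 19.3788 ms.
Propagation delays (d/s per hop): 0.0111111, 0.00657459, 45, 0.00768041 ms; sum = 45.0254 ms.
End-to-end = 64.40 ms.

64.40 ms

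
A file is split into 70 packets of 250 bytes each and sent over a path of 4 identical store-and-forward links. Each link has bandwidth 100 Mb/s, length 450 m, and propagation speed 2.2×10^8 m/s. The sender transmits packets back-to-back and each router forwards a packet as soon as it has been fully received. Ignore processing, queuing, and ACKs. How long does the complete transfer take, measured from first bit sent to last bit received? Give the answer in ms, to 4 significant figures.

Per-hop transmission t_tx = L/R = 2000/100000000 = 0.02 ms.
Per-hop propagation t_prop = 450/2.2e+08 = 0.00204545 ms.
Pipeline fill: first packet needs 4·t_tx to clear all hops; remaining 69 packets each add one t_tx.
Total = (4+70-1)·t_tx + 4·t_prop = 73·0.02 + 4·0.00204545 = 1.468 ms.

1.468 ms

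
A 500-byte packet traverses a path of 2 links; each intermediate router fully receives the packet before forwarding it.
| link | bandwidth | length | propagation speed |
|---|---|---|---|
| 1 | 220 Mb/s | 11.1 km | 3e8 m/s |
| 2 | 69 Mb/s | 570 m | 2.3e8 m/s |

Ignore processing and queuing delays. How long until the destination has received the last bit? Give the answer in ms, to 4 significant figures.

0.1156 ms

L = 500 × 8 = 4000 bits.
Transmission delays (L/R per hop): 0.0181818, 0.057971 ms; sum = 0.0761528 ms.
Propagation delays (d/s per hop): 0.037, 0.00247826 ms; sum = 0.0394783 ms.
End-to-end = 0.1156 ms.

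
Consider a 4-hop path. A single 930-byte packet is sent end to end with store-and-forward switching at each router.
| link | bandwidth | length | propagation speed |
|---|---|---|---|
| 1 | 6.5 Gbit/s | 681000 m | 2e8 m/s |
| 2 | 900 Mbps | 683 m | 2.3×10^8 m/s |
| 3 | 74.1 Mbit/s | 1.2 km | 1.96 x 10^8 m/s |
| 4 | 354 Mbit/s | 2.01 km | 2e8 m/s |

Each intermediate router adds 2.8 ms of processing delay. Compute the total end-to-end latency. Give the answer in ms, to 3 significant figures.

L = 930 × 8 = 7440 bits.
Transmission delays (L/R per hop): 0.00114462, 0.00826667, 0.100405, 0.0210169 ms; sum = 0.130833 ms.
Propagation delays (d/s per hop): 3.405, 0.00296957, 0.00612245, 0.01005 ms; sum = 3.42414 ms.
Processing at 3 router(s): 3 × 2.8 ms = 8.4 ms.
End-to-end = 12.0 ms.

12.0 ms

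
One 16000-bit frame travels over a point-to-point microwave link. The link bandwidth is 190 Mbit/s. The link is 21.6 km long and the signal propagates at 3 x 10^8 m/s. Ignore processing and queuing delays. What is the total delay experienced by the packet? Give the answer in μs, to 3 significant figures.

156 μs

Transmission delay = L/R = 16000 / 190000000 = 84.2105 μs.
Propagation delay = d/s = 21600 m / 300000000 m/s = 72 μs.
Total = 156 μs.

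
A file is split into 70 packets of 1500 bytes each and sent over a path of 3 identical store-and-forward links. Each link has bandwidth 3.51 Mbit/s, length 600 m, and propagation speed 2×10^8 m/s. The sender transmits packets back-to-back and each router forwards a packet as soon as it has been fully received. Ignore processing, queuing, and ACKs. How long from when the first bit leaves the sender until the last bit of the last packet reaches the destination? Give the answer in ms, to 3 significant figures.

Per-hop transmission t_tx = L/R = 12000/3510000 = 3.4188 ms.
Per-hop propagation t_prop = 600/200000000 = 0.003 ms.
Pipeline fill: first packet needs 3·t_tx to clear all hops; remaining 69 packets each add one t_tx.
Total = (3+70-1)·t_tx + 3·t_prop = 72·3.4188 + 3·0.003 = 246 ms.

246 ms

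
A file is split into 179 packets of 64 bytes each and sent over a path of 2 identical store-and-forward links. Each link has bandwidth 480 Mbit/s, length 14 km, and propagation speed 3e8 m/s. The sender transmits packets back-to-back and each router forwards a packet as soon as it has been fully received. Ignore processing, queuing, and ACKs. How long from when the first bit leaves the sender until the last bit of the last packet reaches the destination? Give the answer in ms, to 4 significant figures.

0.2853 ms

Per-hop transmission t_tx = L/R = 512/480000000 = 0.00106667 ms.
Per-hop propagation t_prop = 14000/300000000 = 0.0466667 ms.
Pipeline fill: first packet needs 2·t_tx to clear all hops; remaining 178 packets each add one t_tx.
Total = (2+179-1)·t_tx + 2·t_prop = 180·0.00106667 + 2·0.0466667 = 0.2853 ms.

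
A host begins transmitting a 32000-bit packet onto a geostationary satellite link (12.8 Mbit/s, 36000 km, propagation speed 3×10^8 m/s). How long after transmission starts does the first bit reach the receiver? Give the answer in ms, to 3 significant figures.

120 ms

First bit experiences only propagation delay: d/s = 36000000/300000000 = 120 ms.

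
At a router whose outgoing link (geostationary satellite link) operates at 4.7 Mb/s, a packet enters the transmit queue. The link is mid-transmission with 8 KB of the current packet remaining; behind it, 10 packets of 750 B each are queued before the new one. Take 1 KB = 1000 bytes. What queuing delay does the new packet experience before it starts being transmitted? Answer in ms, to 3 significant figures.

26.4 ms

Each queued packet: L/R = 6000/4700000 = 1.2766 ms.
10 queued → 12.766 ms.
Plus remaining 64000 bits of current packet: 13.617 ms.
Queuing delay = 26.4 ms.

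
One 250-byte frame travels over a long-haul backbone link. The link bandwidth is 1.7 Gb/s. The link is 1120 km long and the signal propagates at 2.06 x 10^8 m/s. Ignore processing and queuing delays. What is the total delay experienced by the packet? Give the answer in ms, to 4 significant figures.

5.438 ms

L = 250 × 8 = 2000 bits.
Transmission delay = L/R = 2000 / 1700000000 = 0.00117647 ms.
Propagation delay = d/s = 1120000 m / 206000000 m/s = 5.43689 ms.
Total = 5.438 ms.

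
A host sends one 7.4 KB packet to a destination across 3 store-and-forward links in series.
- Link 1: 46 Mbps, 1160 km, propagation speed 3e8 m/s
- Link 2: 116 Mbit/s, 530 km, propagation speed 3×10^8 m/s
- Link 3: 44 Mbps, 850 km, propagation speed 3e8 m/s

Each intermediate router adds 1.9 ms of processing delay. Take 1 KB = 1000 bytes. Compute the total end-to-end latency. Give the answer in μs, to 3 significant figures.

15400 μs

L = 59200 bits.
Transmission delays (L/R per hop): 1286.96, 510.345, 1345.45 μs; sum = 3142.76 μs.
Propagation delays (d/s per hop): 3866.67, 1766.67, 2833.33 μs; sum = 8466.67 μs.
Processing at 2 router(s): 2 × 1.9 ms = 3800 μs.
End-to-end = 15400 μs.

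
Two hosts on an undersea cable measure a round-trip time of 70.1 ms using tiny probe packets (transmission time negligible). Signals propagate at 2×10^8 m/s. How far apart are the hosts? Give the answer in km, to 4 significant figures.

7010 km

One-way propagation = RTT/2 = 35.05 ms.
d = s × t = 200000000 × 0.03505 = 7010 km.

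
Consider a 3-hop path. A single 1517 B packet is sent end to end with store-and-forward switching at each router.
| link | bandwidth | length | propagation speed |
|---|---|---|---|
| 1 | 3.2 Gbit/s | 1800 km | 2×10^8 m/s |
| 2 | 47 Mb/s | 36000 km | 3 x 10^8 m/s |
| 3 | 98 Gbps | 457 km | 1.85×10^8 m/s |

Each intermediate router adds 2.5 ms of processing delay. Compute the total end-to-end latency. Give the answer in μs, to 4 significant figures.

136700 μs

L = 1517 × 8 = 12136 bits.
Transmission delays (L/R per hop): 3.7925, 258.213, 0.123837 μs; sum = 262.129 μs.
Propagation delays (d/s per hop): 9000, 120000, 2470.27 μs; sum = 131470 μs.
Processing at 2 router(s): 2 × 2.5 ms = 5000 μs.
End-to-end = 136700 μs.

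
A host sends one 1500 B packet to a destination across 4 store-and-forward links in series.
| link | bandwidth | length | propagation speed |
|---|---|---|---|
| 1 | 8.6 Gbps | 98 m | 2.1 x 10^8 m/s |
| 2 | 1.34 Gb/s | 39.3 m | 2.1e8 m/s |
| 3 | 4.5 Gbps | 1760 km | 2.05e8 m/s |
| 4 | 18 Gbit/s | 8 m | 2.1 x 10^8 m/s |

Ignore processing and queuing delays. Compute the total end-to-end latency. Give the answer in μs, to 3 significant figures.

L = 1500 × 8 = 12000 bits.
Transmission delays (L/R per hop): 1.39535, 8.95522, 2.66667, 0.666667 μs; sum = 13.6839 μs.
Propagation delays (d/s per hop): 0.466667, 0.187143, 8585.37, 0.0380952 μs; sum = 8586.06 μs.
End-to-end = 8600 μs.

8600 μs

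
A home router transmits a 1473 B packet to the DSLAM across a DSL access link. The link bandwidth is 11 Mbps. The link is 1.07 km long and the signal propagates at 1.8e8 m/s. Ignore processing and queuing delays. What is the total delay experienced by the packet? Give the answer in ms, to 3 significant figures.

1.08 ms

L = 1473 × 8 = 11784 bits.
Transmission delay = L/R = 11784 / 11000000 = 1.07127 ms.
Propagation delay = d/s = 1070 m / 180000000 m/s = 0.00594444 ms.
Total = 1.08 ms.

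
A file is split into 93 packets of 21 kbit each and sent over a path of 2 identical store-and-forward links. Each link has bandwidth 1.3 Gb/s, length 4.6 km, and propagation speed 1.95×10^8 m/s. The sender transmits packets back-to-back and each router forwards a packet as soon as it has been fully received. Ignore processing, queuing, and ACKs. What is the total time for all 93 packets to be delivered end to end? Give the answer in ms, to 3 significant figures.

Per-hop transmission t_tx = L/R = 21000/1300000000 = 0.0161538 ms.
Per-hop propagation t_prop = 4600/195000000 = 0.0235897 ms.
Pipeline fill: first packet needs 2·t_tx to clear all hops; remaining 92 packets each add one t_tx.
Total = (2+93-1)·t_tx + 2·t_prop = 94·0.0161538 + 2·0.0235897 = 1.57 ms.

1.57 ms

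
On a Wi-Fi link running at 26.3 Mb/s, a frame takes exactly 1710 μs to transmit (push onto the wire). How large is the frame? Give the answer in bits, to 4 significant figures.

L = R × t_tx = 26300000 b/s × 0.00171 s = 44973 bits.

44970 bits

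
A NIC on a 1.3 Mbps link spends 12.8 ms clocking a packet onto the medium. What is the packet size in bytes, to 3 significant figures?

L = R × t_tx = 1300000 b/s × 0.0128 s = 16640 bits.
In bytes: 16640 / 8 = 2080 bytes.

2080 bytes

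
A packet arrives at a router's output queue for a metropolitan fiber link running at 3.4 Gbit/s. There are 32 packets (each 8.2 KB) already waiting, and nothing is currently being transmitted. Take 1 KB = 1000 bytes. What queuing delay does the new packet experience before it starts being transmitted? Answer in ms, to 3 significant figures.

Each queued packet: L/R = 65600/3400000000 = 0.0192941 ms.
32 queued → 0.617412 ms.
Queuing delay = 0.617 ms.

0.617 ms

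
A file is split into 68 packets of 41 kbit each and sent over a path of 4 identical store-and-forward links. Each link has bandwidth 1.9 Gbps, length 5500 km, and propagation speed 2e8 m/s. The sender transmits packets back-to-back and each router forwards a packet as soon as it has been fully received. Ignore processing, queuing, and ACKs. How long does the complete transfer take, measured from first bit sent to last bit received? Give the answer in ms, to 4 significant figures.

Per-hop transmission t_tx = L/R = 41000/1900000000 = 0.0215789 ms.
Per-hop propagation t_prop = 5500000/200000000 = 27.5 ms.
Pipeline fill: first packet needs 4·t_tx to clear all hops; remaining 67 packets each add one t_tx.
Total = (4+68-1)·t_tx + 4·t_prop = 71·0.0215789 + 4·27.5 = 111.5 ms.

111.5 ms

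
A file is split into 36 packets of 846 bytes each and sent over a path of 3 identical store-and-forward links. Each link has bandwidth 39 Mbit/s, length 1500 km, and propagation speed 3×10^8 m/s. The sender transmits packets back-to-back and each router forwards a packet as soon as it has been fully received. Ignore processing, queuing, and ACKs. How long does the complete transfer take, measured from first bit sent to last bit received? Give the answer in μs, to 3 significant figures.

21600 μs

Per-hop transmission t_tx = L/R = 6768/39000000 = 173.538 μs.
Per-hop propagation t_prop = 1500000/300000000 = 5000 μs.
Pipeline fill: first packet needs 3·t_tx to clear all hops; remaining 35 packets each add one t_tx.
Total = (3+36-1)·t_tx + 3·t_prop = 38·173.538 + 3·5000 = 21600 μs.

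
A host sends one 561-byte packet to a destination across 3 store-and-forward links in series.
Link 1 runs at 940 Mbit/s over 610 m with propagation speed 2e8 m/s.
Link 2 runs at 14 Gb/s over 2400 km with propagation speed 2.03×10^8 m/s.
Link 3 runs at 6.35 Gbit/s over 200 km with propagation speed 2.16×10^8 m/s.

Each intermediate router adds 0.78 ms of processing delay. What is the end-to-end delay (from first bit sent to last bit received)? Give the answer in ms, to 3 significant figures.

14.3 ms

L = 561 × 8 = 4488 bits.
Transmission delays (L/R per hop): 0.00477447, 0.000320571, 0.000706772 ms; sum = 0.00580181 ms.
Propagation delays (d/s per hop): 0.00305, 11.8227, 0.925926 ms; sum = 12.7516 ms.
Processing at 2 router(s): 2 × 0.78 ms = 1.56 ms.
End-to-end = 14.3 ms.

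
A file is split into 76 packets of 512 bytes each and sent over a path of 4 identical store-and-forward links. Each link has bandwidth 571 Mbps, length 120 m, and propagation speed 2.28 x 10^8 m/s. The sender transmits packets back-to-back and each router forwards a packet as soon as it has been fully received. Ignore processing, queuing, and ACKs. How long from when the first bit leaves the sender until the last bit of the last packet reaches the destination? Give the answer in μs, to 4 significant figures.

568.8 μs

Per-hop transmission t_tx = L/R = 4096/571000000 = 7.17338 μs.
Per-hop propagation t_prop = 120/2.28e+08 = 0.526316 μs.
Pipeline fill: first packet needs 4·t_tx to clear all hops; remaining 75 packets each add one t_tx.
Total = (4+76-1)·t_tx + 4·t_prop = 79·7.17338 + 4·0.526316 = 568.8 μs.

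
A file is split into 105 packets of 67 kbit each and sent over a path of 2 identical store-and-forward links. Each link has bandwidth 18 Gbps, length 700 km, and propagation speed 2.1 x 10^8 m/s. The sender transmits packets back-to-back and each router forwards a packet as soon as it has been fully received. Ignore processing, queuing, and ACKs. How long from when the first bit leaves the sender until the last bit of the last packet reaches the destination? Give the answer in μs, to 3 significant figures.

7060 μs

Per-hop transmission t_tx = L/R = 67000/18000000000 = 3.72222 μs.
Per-hop propagation t_prop = 700000/210000000 = 3333.33 μs.
Pipeline fill: first packet needs 2·t_tx to clear all hops; remaining 104 packets each add one t_tx.
Total = (2+105-1)·t_tx + 2·t_prop = 106·3.72222 + 2·3333.33 = 7060 μs.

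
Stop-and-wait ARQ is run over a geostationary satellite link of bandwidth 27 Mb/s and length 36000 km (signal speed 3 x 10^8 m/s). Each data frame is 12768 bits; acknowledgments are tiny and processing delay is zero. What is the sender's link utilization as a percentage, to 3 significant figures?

t_tx = L/R = 12768/27000000 = 0.000472889 s.
t_prop = 36000000/300000000 = 0.12 s; RTT = 0.24 s.
Cycle = t_tx + RTT = 0.240473 s.
Utilization = t_tx / cycle = 0.000472889/0.240473 = 0.197 %.

0.197 %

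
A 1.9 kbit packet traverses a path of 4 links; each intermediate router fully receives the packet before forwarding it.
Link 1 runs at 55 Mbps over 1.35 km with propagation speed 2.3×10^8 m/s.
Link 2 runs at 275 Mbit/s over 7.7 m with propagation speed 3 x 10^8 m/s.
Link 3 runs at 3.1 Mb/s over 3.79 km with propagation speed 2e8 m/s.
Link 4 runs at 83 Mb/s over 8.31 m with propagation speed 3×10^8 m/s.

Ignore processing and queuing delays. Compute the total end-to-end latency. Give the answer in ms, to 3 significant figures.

0.702 ms

L = 1900 bits.
Transmission delays (L/R per hop): 0.0345455, 0.00690909, 0.612903, 0.0228916 ms; sum = 0.677249 ms.
Propagation delays (d/s per hop): 0.00586957, 2.56667e-05, 0.01895, 2.77e-05 ms; sum = 0.0248729 ms.
End-to-end = 0.702 ms.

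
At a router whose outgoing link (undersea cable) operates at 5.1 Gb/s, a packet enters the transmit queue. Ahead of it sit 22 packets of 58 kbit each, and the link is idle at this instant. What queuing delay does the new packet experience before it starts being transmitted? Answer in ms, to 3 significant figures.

Each queued packet: L/R = 58000/5100000000 = 0.0113725 ms.
22 queued → 0.250196 ms.
Queuing delay = 0.250 ms.

0.250 ms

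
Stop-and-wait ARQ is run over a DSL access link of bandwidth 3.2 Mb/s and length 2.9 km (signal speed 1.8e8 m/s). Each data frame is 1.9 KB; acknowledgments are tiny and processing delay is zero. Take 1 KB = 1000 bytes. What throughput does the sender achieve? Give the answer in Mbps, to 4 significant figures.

3.178 Mbps

t_tx = L/R = 15200/3200000 = 0.00475 s.
t_prop = 2900/180000000 = 1.61111e-05 s; RTT = 3.22222e-05 s.
Cycle = t_tx + RTT = 0.00478222 s.
Throughput = L / cycle = 15200 / 0.00478222 = 3.178 Mbps.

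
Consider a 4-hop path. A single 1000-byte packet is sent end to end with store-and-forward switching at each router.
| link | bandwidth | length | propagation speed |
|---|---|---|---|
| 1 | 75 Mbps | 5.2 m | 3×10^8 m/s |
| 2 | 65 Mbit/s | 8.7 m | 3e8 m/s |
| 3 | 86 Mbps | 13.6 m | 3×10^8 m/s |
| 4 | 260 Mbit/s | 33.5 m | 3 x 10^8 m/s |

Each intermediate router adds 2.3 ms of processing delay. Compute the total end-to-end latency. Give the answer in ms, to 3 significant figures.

L = 1000 × 8 = 8000 bits.
Transmission delays (L/R per hop): 0.106667, 0.123077, 0.0930233, 0.0307692 ms; sum = 0.353536 ms.
Propagation delays (d/s per hop): 1.73333e-05, 2.9e-05, 4.53333e-05, 0.000111667 ms; sum = 0.000203333 ms.
Processing at 3 router(s): 3 × 2.3 ms = 6.9 ms.
End-to-end = 7.25 ms.

7.25 ms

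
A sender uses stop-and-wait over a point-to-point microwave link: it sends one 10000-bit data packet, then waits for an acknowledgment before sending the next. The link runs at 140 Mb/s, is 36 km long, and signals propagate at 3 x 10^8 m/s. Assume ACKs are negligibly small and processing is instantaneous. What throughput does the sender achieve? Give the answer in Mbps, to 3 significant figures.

32.1 Mbps

t_tx = L/R = 10000/140000000 = 7.14286e-05 s.
t_prop = 36000/300000000 = 0.00012 s; RTT = 0.00024 s.
Cycle = t_tx + RTT = 0.000311429 s.
Throughput = L / cycle = 10000 / 0.000311429 = 32.1 Mbps.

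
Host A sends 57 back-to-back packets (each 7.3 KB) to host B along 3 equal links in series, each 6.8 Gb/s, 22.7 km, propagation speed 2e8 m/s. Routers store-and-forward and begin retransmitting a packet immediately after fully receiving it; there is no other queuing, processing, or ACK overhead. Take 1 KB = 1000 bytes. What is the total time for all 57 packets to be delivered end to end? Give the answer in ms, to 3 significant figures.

0.847 ms

Per-hop transmission t_tx = L/R = 58400/6800000000 = 0.00858824 ms.
Per-hop propagation t_prop = 22700/200000000 = 0.1135 ms.
Pipeline fill: first packet needs 3·t_tx to clear all hops; remaining 56 packets each add one t_tx.
Total = (3+57-1)·t_tx + 3·t_prop = 59·0.00858824 + 3·0.1135 = 0.847 ms.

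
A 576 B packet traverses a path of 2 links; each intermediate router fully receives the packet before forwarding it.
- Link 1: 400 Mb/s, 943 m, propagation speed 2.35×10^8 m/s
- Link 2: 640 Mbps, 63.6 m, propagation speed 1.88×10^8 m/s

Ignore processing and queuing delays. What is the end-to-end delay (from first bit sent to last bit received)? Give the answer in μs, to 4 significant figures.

L = 576 × 8 = 4608 bits.
Transmission delays (L/R per hop): 11.52, 7.2 μs; sum = 18.72 μs.
Propagation delays (d/s per hop): 4.01277, 0.338298 μs; sum = 4.35106 μs.
End-to-end = 23.07 μs.

23.07 μs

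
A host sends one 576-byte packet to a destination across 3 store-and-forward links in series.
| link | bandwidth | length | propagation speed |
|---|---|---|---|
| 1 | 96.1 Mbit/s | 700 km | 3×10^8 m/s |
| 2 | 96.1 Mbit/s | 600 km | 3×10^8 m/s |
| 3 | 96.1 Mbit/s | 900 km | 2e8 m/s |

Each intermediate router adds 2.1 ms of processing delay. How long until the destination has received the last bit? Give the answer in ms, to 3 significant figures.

13.2 ms

L = 576 × 8 = 4608 bits.
Transmission delay per hop = L/R = 4608/96100000 = 0.0479501 ms; 3 hops → 0.14385 ms.
Propagation delays (d/s per hop): 2.33333, 2, 4.5 ms; sum = 8.83333 ms.
Processing at 2 router(s): 2 × 2.1 ms = 4.2 ms.
End-to-end = 13.2 ms.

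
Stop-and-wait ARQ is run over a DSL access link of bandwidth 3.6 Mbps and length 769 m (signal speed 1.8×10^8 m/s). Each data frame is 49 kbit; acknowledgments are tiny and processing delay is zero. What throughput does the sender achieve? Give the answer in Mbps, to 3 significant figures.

3.60 Mbps

t_tx = L/R = 49000/3600000 = 0.0136111 s.
t_prop = 769/180000000 = 4.27222e-06 s; RTT = 8.54444e-06 s.
Cycle = t_tx + RTT = 0.0136197 s.
Throughput = L / cycle = 49000 / 0.0136197 = 3.60 Mbps.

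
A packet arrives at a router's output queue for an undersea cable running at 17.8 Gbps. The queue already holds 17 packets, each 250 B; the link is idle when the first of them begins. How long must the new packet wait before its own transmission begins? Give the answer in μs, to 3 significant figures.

1.91 μs

Each queued packet: L/R = 2000/17800000000 = 0.11236 μs.
17 queued → 1.91011 μs.
Queuing delay = 1.91 μs.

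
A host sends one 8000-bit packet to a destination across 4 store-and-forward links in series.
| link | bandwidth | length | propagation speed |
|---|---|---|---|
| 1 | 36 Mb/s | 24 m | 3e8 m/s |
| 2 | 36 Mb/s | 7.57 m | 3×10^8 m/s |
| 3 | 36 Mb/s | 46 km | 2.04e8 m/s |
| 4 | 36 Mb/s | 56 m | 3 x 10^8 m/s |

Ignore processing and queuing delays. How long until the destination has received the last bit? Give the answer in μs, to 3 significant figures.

Transmission delay per hop = L/R = 8000/36000000 = 222.222 μs; 4 hops → 888.889 μs.
Propagation delays (d/s per hop): 0.08, 0.0252333, 225.49, 0.186667 μs; sum = 225.782 μs.
End-to-end = 1110 μs.

1110 μs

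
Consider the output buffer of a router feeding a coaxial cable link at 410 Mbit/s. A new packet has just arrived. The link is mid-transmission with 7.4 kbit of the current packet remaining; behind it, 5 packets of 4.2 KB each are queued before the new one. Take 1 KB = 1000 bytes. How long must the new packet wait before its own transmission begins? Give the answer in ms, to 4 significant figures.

Each queued packet: L/R = 33600/410000000 = 0.0819512 ms.
5 queued → 0.409756 ms.
Plus remaining 7400 bits of current packet: 0.0180488 ms.
Queuing delay = 0.4278 ms.

0.4278 ms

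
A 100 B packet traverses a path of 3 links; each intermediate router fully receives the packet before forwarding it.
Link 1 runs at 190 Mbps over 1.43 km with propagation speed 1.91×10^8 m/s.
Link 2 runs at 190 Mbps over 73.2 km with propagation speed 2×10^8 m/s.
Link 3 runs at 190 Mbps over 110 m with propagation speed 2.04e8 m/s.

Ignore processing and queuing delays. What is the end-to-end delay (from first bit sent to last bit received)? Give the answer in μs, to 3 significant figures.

L = 100 × 8 = 800 bits.
Transmission delay per hop = L/R = 800/190000000 = 4.21053 μs; 3 hops → 12.6316 μs.
Propagation delays (d/s per hop): 7.48691, 366, 0.539216 μs; sum = 374.026 μs.
End-to-end = 387 μs.

387 μs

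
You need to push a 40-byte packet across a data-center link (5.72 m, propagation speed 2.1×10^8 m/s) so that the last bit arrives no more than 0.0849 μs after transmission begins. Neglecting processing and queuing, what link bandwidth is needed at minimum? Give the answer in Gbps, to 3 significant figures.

5.55 Gbps

L = 320 bits.
Propagation delay = 5.72 / 210000000 = 0.0272381 μs.
Transmission budget = 0.0849 − 0.0272381 = 0.0576619 μs.
R ≥ L / t_tx = 320 bits / 5.76619e-08 s = 5.55 Gbps.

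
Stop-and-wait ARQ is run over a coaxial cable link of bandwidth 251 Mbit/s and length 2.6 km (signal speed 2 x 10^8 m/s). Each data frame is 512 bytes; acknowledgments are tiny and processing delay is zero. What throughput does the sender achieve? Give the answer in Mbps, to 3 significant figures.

t_tx = L/R = 4096/251000000 = 1.63187e-05 s.
t_prop = 2600/200000000 = 1.3e-05 s; RTT = 2.6e-05 s.
Cycle = t_tx + RTT = 4.23187e-05 s.
Throughput = L / cycle = 4096 / 4.23187e-05 = 96.8 Mbps.

96.8 Mbps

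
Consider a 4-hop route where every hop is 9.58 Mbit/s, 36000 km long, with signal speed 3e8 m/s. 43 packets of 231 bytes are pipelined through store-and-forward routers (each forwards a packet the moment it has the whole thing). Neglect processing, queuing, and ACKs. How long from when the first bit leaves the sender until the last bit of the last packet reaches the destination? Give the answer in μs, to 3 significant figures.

489000 μs

Per-hop transmission t_tx = L/R = 1848/9580000 = 192.902 μs.
Per-hop propagation t_prop = 36000000/300000000 = 120000 μs.
Pipeline fill: first packet needs 4·t_tx to clear all hops; remaining 42 packets each add one t_tx.
Total = (4+43-1)·t_tx + 4·t_prop = 46·192.902 + 4·120000 = 489000 μs.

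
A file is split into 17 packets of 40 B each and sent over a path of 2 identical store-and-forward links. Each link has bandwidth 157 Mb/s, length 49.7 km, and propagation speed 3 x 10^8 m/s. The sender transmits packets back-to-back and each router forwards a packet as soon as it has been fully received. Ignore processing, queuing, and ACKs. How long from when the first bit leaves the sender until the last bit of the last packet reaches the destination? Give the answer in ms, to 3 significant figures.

Per-hop transmission t_tx = L/R = 320/157000000 = 0.00203822 ms.
Per-hop propagation t_prop = 49700/300000000 = 0.165667 ms.
Pipeline fill: first packet needs 2·t_tx to clear all hops; remaining 16 packets each add one t_tx.
Total = (2+17-1)·t_tx + 2·t_prop = 18·0.00203822 + 2·0.165667 = 0.368 ms.

0.368 ms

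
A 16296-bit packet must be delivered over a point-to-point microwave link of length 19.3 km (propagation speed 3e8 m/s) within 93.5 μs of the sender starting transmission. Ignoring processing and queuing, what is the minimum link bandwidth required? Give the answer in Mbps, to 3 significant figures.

559 Mbps

Propagation delay = 19300 / 300000000 = 64.3333 μs.
Transmission budget = 93.5 − 64.3333 = 29.1667 μs.
R ≥ L / t_tx = 16296 bits / 2.91667e-05 s = 559 Mbps.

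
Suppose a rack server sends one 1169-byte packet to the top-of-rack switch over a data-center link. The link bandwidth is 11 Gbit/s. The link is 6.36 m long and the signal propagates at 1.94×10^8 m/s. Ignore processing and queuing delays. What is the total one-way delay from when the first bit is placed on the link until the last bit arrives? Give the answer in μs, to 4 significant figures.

0.8830 μs

L = 1169 × 8 = 9352 bits.
Transmission delay = L/R = 9352 / 11000000000 = 0.850182 μs.
Propagation delay = d/s = 6.36 m / 194000000 m/s = 0.0327835 μs.
Total = 0.8830 μs.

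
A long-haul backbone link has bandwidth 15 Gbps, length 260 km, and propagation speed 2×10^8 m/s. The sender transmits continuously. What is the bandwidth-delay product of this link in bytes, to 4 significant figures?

2438000 bytes

Propagation delay = 260000 / 200000000 = 0.0013 s.
BDP = R × t_prop = 15000000000 × 0.0013 = 19500000 bits.
In bytes: 19500000/8 = 2438000 bytes.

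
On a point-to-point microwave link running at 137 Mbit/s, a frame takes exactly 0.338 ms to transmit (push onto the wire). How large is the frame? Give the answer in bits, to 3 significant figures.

L = R × t_tx = 137000000 b/s × 0.000338 s = 46306 bits.

46300 bits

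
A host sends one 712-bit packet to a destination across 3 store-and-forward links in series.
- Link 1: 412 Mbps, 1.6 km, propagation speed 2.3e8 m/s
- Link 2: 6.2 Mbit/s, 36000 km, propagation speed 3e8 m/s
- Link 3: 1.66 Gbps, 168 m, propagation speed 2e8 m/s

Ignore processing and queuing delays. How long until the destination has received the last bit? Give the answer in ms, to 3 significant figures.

Transmission delays (L/R per hop): 0.00172816, 0.114839, 0.000428916 ms; sum = 0.116996 ms.
Propagation delays (d/s per hop): 0.00695652, 120, 0.00084 ms; sum = 120.008 ms.
End-to-end = 120 ms.

120 ms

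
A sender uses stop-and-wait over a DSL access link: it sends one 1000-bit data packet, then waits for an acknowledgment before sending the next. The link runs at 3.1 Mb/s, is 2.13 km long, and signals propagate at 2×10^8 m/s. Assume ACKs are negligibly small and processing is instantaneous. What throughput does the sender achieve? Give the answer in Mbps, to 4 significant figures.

t_tx = L/R = 1000/3100000 = 0.000322581 s.
t_prop = 2130/200000000 = 1.065e-05 s; RTT = 2.13e-05 s.
Cycle = t_tx + RTT = 0.000343881 s.
Throughput = L / cycle = 1000 / 0.000343881 = 2.908 Mbps.

2.908 Mbps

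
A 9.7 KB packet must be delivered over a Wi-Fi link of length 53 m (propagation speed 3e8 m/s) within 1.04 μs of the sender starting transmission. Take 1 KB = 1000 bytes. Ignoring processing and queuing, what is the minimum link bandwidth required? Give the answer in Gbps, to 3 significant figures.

L = 77600 bits.
Propagation delay = 53 / 300000000 = 0.176667 μs.
Transmission budget = 1.04 − 0.176667 = 0.863333 μs.
R ≥ L / t_tx = 77600 bits / 8.63333e-07 s = 89.9 Gbps.

89.9 Gbps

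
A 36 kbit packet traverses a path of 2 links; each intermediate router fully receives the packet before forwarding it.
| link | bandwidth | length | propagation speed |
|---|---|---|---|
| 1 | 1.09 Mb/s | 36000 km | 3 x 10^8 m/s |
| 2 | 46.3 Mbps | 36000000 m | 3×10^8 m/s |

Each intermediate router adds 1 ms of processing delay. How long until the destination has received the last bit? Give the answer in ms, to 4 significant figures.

L = 36000 bits.
Transmission delays (L/R per hop): 33.0275, 0.777538 ms; sum = 33.8051 ms.
Propagation delays (d/s per hop): 120, 120 ms; sum = 240 ms.
Processing at 1 router(s): 1 × 1 ms = 1 ms.
End-to-end = 274.8 ms.

274.8 ms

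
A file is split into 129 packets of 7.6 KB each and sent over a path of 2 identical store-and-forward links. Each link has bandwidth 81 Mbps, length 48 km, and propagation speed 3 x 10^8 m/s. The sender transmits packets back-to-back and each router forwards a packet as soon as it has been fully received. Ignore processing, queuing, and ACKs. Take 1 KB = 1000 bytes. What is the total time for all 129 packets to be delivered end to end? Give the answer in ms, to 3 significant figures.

Per-hop transmission t_tx = L/R = 60800/81000000 = 0.750617 ms.
Per-hop propagation t_prop = 48000/300000000 = 0.16 ms.
Pipeline fill: first packet needs 2·t_tx to clear all hops; remaining 128 packets each add one t_tx.
Total = (2+129-1)·t_tx + 2·t_prop = 130·0.750617 + 2·0.16 = 97.9 ms.

97.9 ms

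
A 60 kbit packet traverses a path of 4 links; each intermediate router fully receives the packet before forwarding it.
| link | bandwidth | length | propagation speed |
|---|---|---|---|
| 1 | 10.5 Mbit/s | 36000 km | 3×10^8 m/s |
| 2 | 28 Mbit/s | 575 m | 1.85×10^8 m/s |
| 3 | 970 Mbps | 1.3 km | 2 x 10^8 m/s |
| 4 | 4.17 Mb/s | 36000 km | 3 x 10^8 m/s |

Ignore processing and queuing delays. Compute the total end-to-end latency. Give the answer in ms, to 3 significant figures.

262 ms

L = 60000 bits.
Transmission delays (L/R per hop): 5.71429, 2.14286, 0.0618557, 14.3885 ms; sum = 22.3075 ms.
Propagation delays (d/s per hop): 120, 0.00310811, 0.0065, 120 ms; sum = 240.01 ms.
End-to-end = 262 ms.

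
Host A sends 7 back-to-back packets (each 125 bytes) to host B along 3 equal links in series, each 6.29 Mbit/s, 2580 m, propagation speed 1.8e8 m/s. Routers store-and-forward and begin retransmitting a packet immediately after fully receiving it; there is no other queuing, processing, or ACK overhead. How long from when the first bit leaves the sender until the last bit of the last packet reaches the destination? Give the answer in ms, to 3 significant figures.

Per-hop transmission t_tx = L/R = 1000/6290000 = 0.158983 ms.
Per-hop propagation t_prop = 2580/180000000 = 0.0143333 ms.
Pipeline fill: first packet needs 3·t_tx to clear all hops; remaining 6 packets each add one t_tx.
Total = (3+7-1)·t_tx + 3·t_prop = 9·0.158983 + 3·0.0143333 = 1.47 ms.

1.47 ms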